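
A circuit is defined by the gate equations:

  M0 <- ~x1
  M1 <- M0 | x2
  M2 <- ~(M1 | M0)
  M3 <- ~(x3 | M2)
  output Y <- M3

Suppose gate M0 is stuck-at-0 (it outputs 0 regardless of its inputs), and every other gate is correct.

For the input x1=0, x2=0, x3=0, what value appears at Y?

0

Propagate with M0 forced: M0=0 [stuck-at-0], M1=0, M2=1, M3=0.
So Y = 0. (Without the fault it would be 1.)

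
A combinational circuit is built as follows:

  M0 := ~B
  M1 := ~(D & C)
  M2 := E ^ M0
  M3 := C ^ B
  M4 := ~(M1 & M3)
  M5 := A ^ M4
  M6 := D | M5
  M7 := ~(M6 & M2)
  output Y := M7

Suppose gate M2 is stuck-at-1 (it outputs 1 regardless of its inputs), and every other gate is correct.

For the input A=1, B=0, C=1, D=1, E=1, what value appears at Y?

0

Propagate with M2 forced: M0=1, M1=0, M2=1 [stuck-at-1], M3=1, M4=1, M5=0, M6=1, M7=0.
So Y = 0. (Without the fault it would be 1.)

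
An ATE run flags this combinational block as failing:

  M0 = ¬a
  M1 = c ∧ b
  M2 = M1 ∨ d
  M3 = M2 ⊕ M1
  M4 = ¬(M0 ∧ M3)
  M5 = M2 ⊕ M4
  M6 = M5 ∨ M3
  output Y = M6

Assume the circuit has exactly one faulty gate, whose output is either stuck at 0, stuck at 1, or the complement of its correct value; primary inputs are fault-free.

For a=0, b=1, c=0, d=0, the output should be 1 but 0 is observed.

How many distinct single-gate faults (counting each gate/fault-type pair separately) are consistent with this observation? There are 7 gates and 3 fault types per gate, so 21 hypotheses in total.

8

Fault-free: M0=1, M1=0, M2=0, M3=0, M4=1, M5=1, M6=1 → 1. Observed 0.
  M0: none of the 3 fault types match ✗
  M1: stuck-at-1, inverted output ✓; others ✗
  M2: none of the 3 fault types match ✗
  M3: none of the 3 fault types match ✗
  M4: stuck-at-0, inverted output ✓; others ✗
  M5: stuck-at-0, inverted output ✓; others ✗
  M6: stuck-at-0, inverted output ✓; others ✗
Consistent faults: {M1 stuck-at-1, M1 inverted output, M4 stuck-at-0, M4 inverted output, M5 stuck-at-0, M5 inverted output, M6 stuck-at-0, M6 inverted output} — 8 in all.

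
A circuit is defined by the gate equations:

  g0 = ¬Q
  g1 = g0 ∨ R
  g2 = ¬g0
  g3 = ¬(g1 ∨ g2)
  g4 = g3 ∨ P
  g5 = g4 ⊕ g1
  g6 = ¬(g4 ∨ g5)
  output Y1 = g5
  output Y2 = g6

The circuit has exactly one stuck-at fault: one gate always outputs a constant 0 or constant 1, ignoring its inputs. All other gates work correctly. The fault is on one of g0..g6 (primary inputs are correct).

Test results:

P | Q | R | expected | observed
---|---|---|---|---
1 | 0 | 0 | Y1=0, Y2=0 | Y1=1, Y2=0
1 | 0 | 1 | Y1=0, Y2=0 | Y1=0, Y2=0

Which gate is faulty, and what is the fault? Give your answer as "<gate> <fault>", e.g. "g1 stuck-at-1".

Fault-free values for test 1 (P=1, Q=0, R=0): g0=1, g1=1, g2=0, g3=0, g4=1, g5=0, g6=0, giving Y1=0, Y2=0. Observed Y1=1, Y2=0.
Test 1: faults giving observed Y1=1, Y2=0 are {g0 stuck-at-0, g1 stuck-at-0, g4 stuck-at-0, g5 stuck-at-1}.
Test 2 (P=1, Q=0, R=1): fault-free g0=1, g1=1, g2=0, g3=0, g4=1, g5=0, g6=0 → Y1=0, Y2=0; observed Y1=0, Y2=0. Eliminates g1 stuck-at-0, g4 stuck-at-0, g5 stuck-at-1.
Only g0 stuck-at-0 is consistent with every test.

g0 stuck-at-0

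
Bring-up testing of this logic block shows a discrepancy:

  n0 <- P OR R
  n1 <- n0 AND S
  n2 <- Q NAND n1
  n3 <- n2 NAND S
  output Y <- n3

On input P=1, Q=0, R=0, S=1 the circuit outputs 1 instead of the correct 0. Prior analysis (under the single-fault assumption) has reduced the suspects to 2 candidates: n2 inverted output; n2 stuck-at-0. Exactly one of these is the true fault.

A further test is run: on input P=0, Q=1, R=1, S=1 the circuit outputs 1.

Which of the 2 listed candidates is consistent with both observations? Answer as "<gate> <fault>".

n2 stuck-at-0

Evaluate each candidate on input P=0, Q=1, R=1, S=1:
  n2 inverted output: n0=1, n1=1, n2=1 [inverted output], n3=0 → 0 — eliminated
  n2 stuck-at-0: n0=1, n1=1, n2=0 [stuck-at-0], n3=1 → 1 — matches
Only n2 stuck-at-0 reproduces the observed 1.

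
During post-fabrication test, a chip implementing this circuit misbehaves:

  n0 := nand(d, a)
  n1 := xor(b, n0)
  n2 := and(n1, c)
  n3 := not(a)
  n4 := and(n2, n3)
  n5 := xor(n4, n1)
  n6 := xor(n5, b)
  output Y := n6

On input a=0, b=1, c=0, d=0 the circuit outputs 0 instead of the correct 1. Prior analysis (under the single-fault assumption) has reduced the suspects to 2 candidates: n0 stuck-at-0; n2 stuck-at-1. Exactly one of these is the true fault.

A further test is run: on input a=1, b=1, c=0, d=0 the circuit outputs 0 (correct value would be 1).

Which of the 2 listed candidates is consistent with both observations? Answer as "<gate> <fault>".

n0 stuck-at-0

Evaluate each candidate on input a=1, b=1, c=0, d=0:
  n0 stuck-at-0: n0=0 [stuck-at-0], n1=1, n2=0, n3=0, n4=0, n5=1, n6=0 → 0 — matches
  n2 stuck-at-1: n0=1, n1=0, n2=1 [stuck-at-1], n3=0, n4=0, n5=0, n6=1 → 1 — eliminated
Only n0 stuck-at-0 reproduces the observed 0.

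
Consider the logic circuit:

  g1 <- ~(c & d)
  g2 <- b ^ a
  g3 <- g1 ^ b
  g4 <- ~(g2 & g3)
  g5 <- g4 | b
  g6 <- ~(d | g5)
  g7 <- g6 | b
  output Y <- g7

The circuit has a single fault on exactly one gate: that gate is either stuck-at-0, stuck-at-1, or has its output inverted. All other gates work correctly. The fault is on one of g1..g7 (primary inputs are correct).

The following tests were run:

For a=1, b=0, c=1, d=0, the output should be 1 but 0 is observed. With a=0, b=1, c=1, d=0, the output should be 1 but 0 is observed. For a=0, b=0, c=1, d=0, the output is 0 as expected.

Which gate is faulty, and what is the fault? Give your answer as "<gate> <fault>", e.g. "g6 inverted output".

Fault-free values for test 1 (a=1, b=0, c=1, d=0): g1=1, g2=1, g3=1, g4=0, g5=0, g6=1, g7=1, giving Y=1. Observed 0.
Test 1: faults giving observed 0 are {g1 stuck-at-0, g1 inverted output, g2 stuck-at-0, g2 inverted output, g3 stuck-at-0, g3 inverted output, g4 stuck-at-1, g4 inverted output, g5 stuck-at-1, g5 inverted output, g6 stuck-at-0, g6 inverted output, g7 stuck-at-0, g7 inverted output}.
Test 2 (a=0, b=1, c=1, d=0): fault-free g1=1, g2=1, g3=0, g4=1, g5=1, g6=0, g7=1 → 1; observed 0. Eliminates g1 stuck-at-0, g1 inverted output, g2 stuck-at-0, g2 inverted output, g3 stuck-at-0, g3 inverted output, g4 stuck-at-1, g4 inverted output, g5 stuck-at-1, g5 inverted output, g6 stuck-at-0, g6 inverted output.
Test 3 (a=0, b=0, c=1, d=0): fault-free g1=1, g2=0, g3=1, g4=1, g5=1, g6=0, g7=0 → 0; observed 0. Eliminates g7 inverted output.
Only g7 stuck-at-0 is consistent with every test.

g7 stuck-at-0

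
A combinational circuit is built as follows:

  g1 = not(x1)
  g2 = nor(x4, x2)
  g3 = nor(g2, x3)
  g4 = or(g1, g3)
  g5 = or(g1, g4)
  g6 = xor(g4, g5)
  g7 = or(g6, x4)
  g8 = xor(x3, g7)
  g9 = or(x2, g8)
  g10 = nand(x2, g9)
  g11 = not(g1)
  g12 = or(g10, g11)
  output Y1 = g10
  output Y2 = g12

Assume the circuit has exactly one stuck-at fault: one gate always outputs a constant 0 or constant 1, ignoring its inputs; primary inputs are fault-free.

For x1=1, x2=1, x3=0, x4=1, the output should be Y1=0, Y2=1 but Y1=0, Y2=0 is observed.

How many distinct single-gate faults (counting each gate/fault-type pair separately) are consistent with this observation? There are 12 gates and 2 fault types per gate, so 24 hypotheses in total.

3

Fault-free: g1=0, g2=0, g3=1, g4=1, g5=1, g6=0, g7=1, g8=1, g9=1, g10=0, g11=1, g12=1 → Y1=0, Y2=1. Observed Y1=0, Y2=0.
  g1: stuck-at-1 ✓; others ✗
  g2: none of the 2 fault types match ✗
  g3: none of the 2 fault types match ✗
  g4: none of the 2 fault types match ✗
  g5: none of the 2 fault types match ✗
  g6: none of the 2 fault types match ✗
  g7: none of the 2 fault types match ✗
  g8: none of the 2 fault types match ✗
  g9: none of the 2 fault types match ✗
  g10: none of the 2 fault types match ✗
  g11: stuck-at-0 ✓; others ✗
  g12: stuck-at-0 ✓; others ✗
Consistent faults: {g1 stuck-at-1, g11 stuck-at-0, g12 stuck-at-0} — 3 in all.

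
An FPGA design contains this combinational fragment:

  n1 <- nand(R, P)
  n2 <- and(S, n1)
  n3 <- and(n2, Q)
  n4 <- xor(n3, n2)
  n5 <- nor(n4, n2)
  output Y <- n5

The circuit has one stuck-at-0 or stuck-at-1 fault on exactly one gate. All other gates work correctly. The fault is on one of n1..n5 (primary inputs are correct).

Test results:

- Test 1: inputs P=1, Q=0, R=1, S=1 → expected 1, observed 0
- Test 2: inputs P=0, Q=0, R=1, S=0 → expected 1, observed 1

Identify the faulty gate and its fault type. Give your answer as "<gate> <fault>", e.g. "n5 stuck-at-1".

Fault-free values for test 1 (P=1, Q=0, R=1, S=1): n1=0, n2=0, n3=0, n4=0, n5=1, giving Y=1. Observed 0.
Test 1: faults giving observed 0 are {n1 stuck-at-1, n2 stuck-at-1, n3 stuck-at-1, n4 stuck-at-1, n5 stuck-at-0}.
Test 2 (P=0, Q=0, R=1, S=0): fault-free n1=1, n2=0, n3=0, n4=0, n5=1 → 1; observed 1. Eliminates n2 stuck-at-1, n3 stuck-at-1, n4 stuck-at-1, n5 stuck-at-0.
Only n1 stuck-at-1 is consistent with every test.

n1 stuck-at-1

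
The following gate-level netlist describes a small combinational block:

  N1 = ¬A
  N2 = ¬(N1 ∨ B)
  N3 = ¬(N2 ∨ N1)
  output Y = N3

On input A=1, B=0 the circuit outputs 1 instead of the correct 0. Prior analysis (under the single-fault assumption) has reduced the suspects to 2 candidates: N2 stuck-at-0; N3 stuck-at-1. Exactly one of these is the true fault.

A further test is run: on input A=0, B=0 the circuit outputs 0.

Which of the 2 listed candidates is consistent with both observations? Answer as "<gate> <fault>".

N2 stuck-at-0

Evaluate each candidate on input A=0, B=0:
  N2 stuck-at-0: N1=1, N2=0 [stuck-at-0], N3=0 → 0 — matches
  N3 stuck-at-1: N1=1, N2=0, N3=1 [stuck-at-1] → 1 — eliminated
Only N2 stuck-at-0 reproduces the observed 0.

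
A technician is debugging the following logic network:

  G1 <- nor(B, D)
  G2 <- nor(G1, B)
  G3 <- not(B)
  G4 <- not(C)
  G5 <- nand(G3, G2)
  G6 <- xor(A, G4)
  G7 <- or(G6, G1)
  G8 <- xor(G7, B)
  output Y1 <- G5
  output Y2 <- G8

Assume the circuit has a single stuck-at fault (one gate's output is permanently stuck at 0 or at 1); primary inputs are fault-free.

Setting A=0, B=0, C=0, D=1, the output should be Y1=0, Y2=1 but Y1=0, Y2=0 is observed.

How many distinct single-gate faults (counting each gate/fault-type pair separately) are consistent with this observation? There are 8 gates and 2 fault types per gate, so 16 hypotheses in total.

4

Fault-free: G1=0, G2=1, G3=1, G4=1, G5=0, G6=1, G7=1, G8=1 → Y1=0, Y2=1. Observed Y1=0, Y2=0.
  G1: none of the 2 fault types match ✗
  G2: none of the 2 fault types match ✗
  G3: none of the 2 fault types match ✗
  G4: stuck-at-0 ✓; others ✗
  G5: none of the 2 fault types match ✗
  G6: stuck-at-0 ✓; others ✗
  G7: stuck-at-0 ✓; others ✗
  G8: stuck-at-0 ✓; others ✗
Consistent faults: {G4 stuck-at-0, G6 stuck-at-0, G7 stuck-at-0, G8 stuck-at-0} — 4 in all.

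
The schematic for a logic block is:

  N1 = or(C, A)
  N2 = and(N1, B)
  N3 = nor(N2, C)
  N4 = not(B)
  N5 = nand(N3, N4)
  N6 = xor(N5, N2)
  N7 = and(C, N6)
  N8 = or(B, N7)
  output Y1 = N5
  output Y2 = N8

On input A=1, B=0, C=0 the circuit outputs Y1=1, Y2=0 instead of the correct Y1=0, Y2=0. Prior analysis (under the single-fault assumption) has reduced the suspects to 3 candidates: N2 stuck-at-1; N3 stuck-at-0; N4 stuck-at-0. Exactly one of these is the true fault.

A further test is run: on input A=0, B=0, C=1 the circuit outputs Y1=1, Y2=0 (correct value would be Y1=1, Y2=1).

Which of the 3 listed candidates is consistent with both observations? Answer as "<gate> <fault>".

Evaluate each candidate on input A=0, B=0, C=1:
  N2 stuck-at-1: N1=1, N2=1 [stuck-at-1], N3=0, N4=1, N5=1, N6=0, N7=0, N8=0 → Y1=1, Y2=0 — matches
  N3 stuck-at-0: N1=1, N2=0, N3=0 [stuck-at-0], N4=1, N5=1, N6=1, N7=1, N8=1 → Y1=1, Y2=1 — eliminated
  N4 stuck-at-0: N1=1, N2=0, N3=0, N4=0 [stuck-at-0], N5=1, N6=1, N7=1, N8=1 → Y1=1, Y2=1 — eliminated
Only N2 stuck-at-1 reproduces the observed Y1=1, Y2=0.

N2 stuck-at-1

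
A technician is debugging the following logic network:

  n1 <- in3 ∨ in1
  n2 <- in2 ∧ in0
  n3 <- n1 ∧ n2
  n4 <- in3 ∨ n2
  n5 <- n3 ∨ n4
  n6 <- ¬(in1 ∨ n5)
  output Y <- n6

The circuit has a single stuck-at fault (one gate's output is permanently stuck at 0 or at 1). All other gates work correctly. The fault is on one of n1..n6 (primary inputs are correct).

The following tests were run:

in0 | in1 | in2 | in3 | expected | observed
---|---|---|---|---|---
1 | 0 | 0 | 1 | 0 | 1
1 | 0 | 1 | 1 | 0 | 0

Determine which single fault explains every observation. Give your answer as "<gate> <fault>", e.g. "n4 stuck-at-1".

Fault-free values for test 1 (in0=1, in1=0, in2=0, in3=1): n1=1, n2=0, n3=0, n4=1, n5=1, n6=0, giving Y=0. Observed 1.
Test 1: faults giving observed 1 are {n4 stuck-at-0, n5 stuck-at-0, n6 stuck-at-1}.
Test 2 (in0=1, in1=0, in2=1, in3=1): fault-free n1=1, n2=1, n3=1, n4=1, n5=1, n6=0 → 0; observed 0. Eliminates n5 stuck-at-0, n6 stuck-at-1.
Only n4 stuck-at-0 is consistent with every test.

n4 stuck-at-0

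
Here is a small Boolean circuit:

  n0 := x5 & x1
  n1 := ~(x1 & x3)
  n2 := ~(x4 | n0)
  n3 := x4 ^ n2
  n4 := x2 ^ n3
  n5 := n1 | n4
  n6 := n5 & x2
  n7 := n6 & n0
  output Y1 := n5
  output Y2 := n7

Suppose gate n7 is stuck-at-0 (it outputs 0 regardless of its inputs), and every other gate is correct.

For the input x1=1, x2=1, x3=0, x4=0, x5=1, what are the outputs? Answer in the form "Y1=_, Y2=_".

Y1=1, Y2=0

Propagate with n7 forced: n0=1, n1=1, n2=0, n3=0, n4=1, n5=1, n6=1, n7=0 [stuck-at-0].
So the outputs are Y1=1, Y2=0. (Without the fault they would be Y1=1, Y2=1.)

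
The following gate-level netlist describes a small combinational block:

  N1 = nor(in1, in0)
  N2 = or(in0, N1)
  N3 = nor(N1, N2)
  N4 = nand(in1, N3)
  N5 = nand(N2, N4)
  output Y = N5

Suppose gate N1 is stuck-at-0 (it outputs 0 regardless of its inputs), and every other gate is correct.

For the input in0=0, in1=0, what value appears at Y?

Propagate with N1 forced: N1=0 [stuck-at-0], N2=0, N3=1, N4=1, N5=1.
So Y = 1. (Without the fault it would be 0.)

1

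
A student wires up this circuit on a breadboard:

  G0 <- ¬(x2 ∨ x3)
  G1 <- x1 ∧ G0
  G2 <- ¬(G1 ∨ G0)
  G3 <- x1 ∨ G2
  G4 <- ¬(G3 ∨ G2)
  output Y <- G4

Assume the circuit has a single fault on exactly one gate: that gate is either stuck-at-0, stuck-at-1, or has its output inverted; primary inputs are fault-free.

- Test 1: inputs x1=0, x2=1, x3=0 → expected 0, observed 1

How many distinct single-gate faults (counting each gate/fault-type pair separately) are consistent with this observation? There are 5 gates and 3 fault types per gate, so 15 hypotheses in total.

Fault-free: G0=0, G1=0, G2=1, G3=1, G4=0 → 0. Observed 1.
  G0: stuck-at-1, inverted output ✓; others ✗
  G1: stuck-at-1, inverted output ✓; others ✗
  G2: stuck-at-0, inverted output ✓; others ✗
  G3: none of the 3 fault types match ✗
  G4: stuck-at-1, inverted output ✓; others ✗
Consistent faults: {G0 stuck-at-1, G0 inverted output, G1 stuck-at-1, G1 inverted output, G2 stuck-at-0, G2 inverted output, G4 stuck-at-1, G4 inverted output} — 8 in all.

8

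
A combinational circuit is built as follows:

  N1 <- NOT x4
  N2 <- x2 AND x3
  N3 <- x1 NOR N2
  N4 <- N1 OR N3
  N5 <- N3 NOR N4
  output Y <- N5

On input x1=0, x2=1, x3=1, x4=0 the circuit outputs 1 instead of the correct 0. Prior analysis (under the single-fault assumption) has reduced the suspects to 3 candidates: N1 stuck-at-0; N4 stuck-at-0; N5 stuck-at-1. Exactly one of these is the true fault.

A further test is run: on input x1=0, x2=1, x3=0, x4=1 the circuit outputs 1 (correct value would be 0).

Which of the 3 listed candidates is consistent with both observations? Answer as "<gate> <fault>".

Evaluate each candidate on input x1=0, x2=1, x3=0, x4=1:
  N1 stuck-at-0: N1=0 [stuck-at-0], N2=0, N3=1, N4=1, N5=0 → 0 — eliminated
  N4 stuck-at-0: N1=0, N2=0, N3=1, N4=0 [stuck-at-0], N5=0 → 0 — eliminated
  N5 stuck-at-1: N1=0, N2=0, N3=1, N4=1, N5=1 [stuck-at-1] → 1 — matches
Only N5 stuck-at-1 reproduces the observed 1.

N5 stuck-at-1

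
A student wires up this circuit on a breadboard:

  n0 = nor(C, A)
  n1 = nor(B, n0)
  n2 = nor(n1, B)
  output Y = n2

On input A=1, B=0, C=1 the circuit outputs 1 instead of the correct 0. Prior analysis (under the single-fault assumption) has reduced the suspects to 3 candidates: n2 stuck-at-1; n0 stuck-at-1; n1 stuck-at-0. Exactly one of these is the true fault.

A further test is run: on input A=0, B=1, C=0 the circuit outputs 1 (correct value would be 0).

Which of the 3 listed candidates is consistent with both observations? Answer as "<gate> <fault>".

Evaluate each candidate on input A=0, B=1, C=0:
  n2 stuck-at-1: n0=1, n1=0, n2=1 [stuck-at-1] → 1 — matches
  n0 stuck-at-1: n0=1 [stuck-at-1], n1=0, n2=0 → 0 — eliminated
  n1 stuck-at-0: n0=1, n1=0 [stuck-at-0], n2=0 → 0 — eliminated
Only n2 stuck-at-1 reproduces the observed 1.

n2 stuck-at-1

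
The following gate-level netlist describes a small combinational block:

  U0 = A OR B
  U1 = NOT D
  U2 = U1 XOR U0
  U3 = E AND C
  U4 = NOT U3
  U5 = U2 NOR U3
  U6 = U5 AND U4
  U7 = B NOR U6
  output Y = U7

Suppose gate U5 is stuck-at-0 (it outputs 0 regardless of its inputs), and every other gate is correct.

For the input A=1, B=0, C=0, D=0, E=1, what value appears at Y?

1

Propagate with U5 forced: U0=1, U1=1, U2=0, U3=0, U4=1, U5=0 [stuck-at-0], U6=0, U7=1.
So Y = 1. (Without the fault it would be 0.)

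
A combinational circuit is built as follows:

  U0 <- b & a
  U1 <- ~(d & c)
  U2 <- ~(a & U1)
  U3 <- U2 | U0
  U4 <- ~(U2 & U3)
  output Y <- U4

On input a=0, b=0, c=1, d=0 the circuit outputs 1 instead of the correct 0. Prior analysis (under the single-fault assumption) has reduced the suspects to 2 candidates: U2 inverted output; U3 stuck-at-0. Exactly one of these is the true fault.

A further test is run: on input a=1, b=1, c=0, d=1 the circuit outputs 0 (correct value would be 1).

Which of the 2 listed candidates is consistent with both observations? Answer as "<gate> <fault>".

U2 inverted output

Evaluate each candidate on input a=1, b=1, c=0, d=1:
  U2 inverted output: U0=1, U1=1, U2=1 [inverted output], U3=1, U4=0 → 0 — matches
  U3 stuck-at-0: U0=1, U1=1, U2=0, U3=0 [stuck-at-0], U4=1 → 1 — eliminated
Only U2 inverted output reproduces the observed 0.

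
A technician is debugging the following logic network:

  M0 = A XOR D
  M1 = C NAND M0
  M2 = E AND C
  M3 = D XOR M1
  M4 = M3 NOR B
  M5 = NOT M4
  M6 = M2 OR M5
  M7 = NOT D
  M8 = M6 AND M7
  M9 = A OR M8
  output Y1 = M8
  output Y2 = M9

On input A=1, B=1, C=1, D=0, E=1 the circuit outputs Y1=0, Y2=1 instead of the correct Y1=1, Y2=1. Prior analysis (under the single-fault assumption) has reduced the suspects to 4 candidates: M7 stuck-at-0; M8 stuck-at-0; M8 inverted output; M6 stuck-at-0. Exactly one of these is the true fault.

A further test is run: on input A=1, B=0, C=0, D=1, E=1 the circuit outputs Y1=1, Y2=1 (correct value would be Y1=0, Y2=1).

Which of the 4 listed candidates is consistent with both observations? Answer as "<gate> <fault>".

M8 inverted output

Evaluate each candidate on input A=1, B=0, C=0, D=1, E=1:
  M7 stuck-at-0: M0=0, M1=1, M2=0, M3=0, M4=1, M5=0, M6=0, M7=0 [stuck-at-0], M8=0, M9=1 → Y1=0, Y2=1 — eliminated
  M8 stuck-at-0: M0=0, M1=1, M2=0, M3=0, M4=1, M5=0, M6=0, M7=0, M8=0 [stuck-at-0], M9=1 → Y1=0, Y2=1 — eliminated
  M8 inverted output: M0=0, M1=1, M2=0, M3=0, M4=1, M5=0, M6=0, M7=0, M8=1 [inverted output], M9=1 → Y1=1, Y2=1 — matches
  M6 stuck-at-0: M0=0, M1=1, M2=0, M3=0, M4=1, M5=0, M6=0 [stuck-at-0], M7=0, M8=0, M9=1 → Y1=0, Y2=1 — eliminated
Only M8 inverted output reproduces the observed Y1=1, Y2=1.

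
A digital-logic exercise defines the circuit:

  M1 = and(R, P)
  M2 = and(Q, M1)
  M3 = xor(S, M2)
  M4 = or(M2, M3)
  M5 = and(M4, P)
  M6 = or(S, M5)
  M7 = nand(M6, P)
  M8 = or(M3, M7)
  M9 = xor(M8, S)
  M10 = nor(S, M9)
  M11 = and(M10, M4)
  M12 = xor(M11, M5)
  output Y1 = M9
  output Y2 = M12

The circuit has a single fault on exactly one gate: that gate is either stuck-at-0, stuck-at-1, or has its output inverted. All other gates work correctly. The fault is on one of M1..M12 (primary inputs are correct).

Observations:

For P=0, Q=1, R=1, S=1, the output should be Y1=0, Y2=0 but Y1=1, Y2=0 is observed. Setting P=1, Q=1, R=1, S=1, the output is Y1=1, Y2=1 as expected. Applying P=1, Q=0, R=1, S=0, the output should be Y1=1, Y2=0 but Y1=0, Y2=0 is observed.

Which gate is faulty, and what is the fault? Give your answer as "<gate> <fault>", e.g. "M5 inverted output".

Fault-free values for test 1 (P=0, Q=1, R=1, S=1): M1=0, M2=0, M3=1, M4=1, M5=0, M6=1, M7=1, M8=1, M9=0, M10=0, M11=0, M12=0, giving Y1=0, Y2=0. Observed Y1=1, Y2=0.
Test 1: faults giving observed Y1=1, Y2=0 are {M8 stuck-at-0, M8 inverted output, M9 stuck-at-1, M9 inverted output}.
Test 2 (P=1, Q=1, R=1, S=1): fault-free M1=1, M2=1, M3=0, M4=1, M5=1, M6=1, M7=0, M8=0, M9=1, M10=0, M11=0, M12=1 → Y1=1, Y2=1; observed Y1=1, Y2=1. Eliminates M8 inverted output, M9 inverted output.
Test 3 (P=1, Q=0, R=1, S=0): fault-free M1=1, M2=0, M3=0, M4=0, M5=0, M6=0, M7=1, M8=1, M9=1, M10=0, M11=0, M12=0 → Y1=1, Y2=0; observed Y1=0, Y2=0. Eliminates M9 stuck-at-1.
Only M8 stuck-at-0 is consistent with every test.

M8 stuck-at-0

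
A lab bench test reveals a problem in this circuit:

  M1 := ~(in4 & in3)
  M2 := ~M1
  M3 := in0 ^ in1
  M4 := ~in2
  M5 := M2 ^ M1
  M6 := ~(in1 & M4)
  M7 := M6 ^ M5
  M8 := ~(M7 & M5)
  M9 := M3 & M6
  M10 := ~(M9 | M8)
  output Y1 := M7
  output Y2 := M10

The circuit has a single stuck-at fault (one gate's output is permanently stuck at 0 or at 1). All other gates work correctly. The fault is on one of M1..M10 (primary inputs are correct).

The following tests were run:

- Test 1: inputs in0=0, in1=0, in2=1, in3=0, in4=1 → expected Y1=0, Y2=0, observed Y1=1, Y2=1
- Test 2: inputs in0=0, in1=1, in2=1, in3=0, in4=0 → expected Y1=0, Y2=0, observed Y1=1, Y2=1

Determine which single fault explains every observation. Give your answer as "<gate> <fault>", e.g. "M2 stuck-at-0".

Fault-free values for test 1 (in0=0, in1=0, in2=1, in3=0, in4=1): M1=1, M2=0, M3=0, M4=0, M5=1, M6=1, M7=0, M8=1, M9=0, M10=0, giving Y1=0, Y2=0. Observed Y1=1, Y2=1.
Test 1: faults giving observed Y1=1, Y2=1 are {M6 stuck-at-0, M7 stuck-at-1}.
Test 2 (in0=0, in1=1, in2=1, in3=0, in4=0): fault-free M1=1, M2=0, M3=1, M4=0, M5=1, M6=1, M7=0, M8=1, M9=1, M10=0 → Y1=0, Y2=0; observed Y1=1, Y2=1. Eliminates M7 stuck-at-1.
Only M6 stuck-at-0 is consistent with every test.

M6 stuck-at-0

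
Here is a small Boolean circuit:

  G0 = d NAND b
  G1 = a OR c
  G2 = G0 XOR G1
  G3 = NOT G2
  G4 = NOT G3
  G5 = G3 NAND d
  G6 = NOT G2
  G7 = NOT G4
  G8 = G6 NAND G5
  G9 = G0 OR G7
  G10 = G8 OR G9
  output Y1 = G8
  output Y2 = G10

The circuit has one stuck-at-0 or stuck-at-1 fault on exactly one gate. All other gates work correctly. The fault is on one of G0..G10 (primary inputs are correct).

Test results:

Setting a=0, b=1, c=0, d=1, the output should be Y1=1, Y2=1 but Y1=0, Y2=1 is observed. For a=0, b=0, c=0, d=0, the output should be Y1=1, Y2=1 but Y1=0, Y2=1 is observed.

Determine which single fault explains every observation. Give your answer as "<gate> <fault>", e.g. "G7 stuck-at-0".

G8 stuck-at-0

Fault-free values for test 1 (a=0, b=1, c=0, d=1): G0=0, G1=0, G2=0, G3=1, G4=0, G5=0, G6=1, G7=1, G8=1, G9=1, G10=1, giving Y1=1, Y2=1. Observed Y1=0, Y2=1.
Test 1: faults giving observed Y1=0, Y2=1 are {G5 stuck-at-1, G8 stuck-at-0}.
Test 2 (a=0, b=0, c=0, d=0): fault-free G0=1, G1=0, G2=1, G3=0, G4=1, G5=1, G6=0, G7=0, G8=1, G9=1, G10=1 → Y1=1, Y2=1; observed Y1=0, Y2=1. Eliminates G5 stuck-at-1.
Only G8 stuck-at-0 is consistent with every test.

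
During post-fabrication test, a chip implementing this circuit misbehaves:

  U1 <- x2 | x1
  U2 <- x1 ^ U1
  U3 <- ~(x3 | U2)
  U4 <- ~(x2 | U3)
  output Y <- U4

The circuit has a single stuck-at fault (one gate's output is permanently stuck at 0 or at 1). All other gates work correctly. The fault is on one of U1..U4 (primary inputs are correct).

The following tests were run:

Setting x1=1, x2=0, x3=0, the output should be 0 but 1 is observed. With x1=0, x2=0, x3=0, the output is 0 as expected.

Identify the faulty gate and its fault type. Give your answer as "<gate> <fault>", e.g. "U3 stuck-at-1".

Fault-free values for test 1 (x1=1, x2=0, x3=0): U1=1, U2=0, U3=1, U4=0, giving Y=0. Observed 1.
Test 1: faults giving observed 1 are {U1 stuck-at-0, U2 stuck-at-1, U3 stuck-at-0, U4 stuck-at-1}.
Test 2 (x1=0, x2=0, x3=0): fault-free U1=0, U2=0, U3=1, U4=0 → 0; observed 0. Eliminates U2 stuck-at-1, U3 stuck-at-0, U4 stuck-at-1.
Only U1 stuck-at-0 is consistent with every test.

U1 stuck-at-0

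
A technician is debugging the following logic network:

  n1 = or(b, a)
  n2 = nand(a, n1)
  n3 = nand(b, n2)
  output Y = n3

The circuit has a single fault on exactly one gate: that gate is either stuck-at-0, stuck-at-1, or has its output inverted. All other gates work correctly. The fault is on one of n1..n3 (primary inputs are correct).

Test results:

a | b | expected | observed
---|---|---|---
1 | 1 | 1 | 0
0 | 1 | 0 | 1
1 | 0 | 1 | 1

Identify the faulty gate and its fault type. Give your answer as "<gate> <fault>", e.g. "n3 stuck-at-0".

n2 inverted output

Fault-free values for test 1 (a=1, b=1): n1=1, n2=0, n3=1, giving Y=1. Observed 0.
Test 1: faults giving observed 0 are {n1 stuck-at-0, n1 inverted output, n2 stuck-at-1, n2 inverted output, n3 stuck-at-0, n3 inverted output}.
Test 2 (a=0, b=1): fault-free n1=1, n2=1, n3=0 → 0; observed 1. Eliminates n1 stuck-at-0, n1 inverted output, n2 stuck-at-1, n3 stuck-at-0.
Test 3 (a=1, b=0): fault-free n1=1, n2=0, n3=1 → 1; observed 1. Eliminates n3 inverted output.
Only n2 inverted output is consistent with every test.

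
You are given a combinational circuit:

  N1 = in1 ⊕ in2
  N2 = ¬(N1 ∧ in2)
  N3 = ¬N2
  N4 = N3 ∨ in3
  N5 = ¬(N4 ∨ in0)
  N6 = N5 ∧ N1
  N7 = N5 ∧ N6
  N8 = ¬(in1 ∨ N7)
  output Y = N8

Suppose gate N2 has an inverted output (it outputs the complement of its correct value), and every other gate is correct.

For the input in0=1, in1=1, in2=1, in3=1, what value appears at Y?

Propagate with N2 forced: N1=0, N2=0 [inverted output], N3=1, N4=1, N5=0, N6=0, N7=0, N8=0.
So Y = 0. (Same as the fault-free value — the fault is masked on this input.)

0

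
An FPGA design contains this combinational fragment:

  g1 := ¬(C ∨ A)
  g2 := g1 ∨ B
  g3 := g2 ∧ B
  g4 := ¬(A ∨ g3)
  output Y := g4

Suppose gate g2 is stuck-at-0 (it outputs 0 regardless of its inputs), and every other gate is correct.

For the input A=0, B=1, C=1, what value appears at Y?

Propagate with g2 forced: g1=0, g2=0 [stuck-at-0], g3=0, g4=1.
So Y = 1. (Without the fault it would be 0.)

1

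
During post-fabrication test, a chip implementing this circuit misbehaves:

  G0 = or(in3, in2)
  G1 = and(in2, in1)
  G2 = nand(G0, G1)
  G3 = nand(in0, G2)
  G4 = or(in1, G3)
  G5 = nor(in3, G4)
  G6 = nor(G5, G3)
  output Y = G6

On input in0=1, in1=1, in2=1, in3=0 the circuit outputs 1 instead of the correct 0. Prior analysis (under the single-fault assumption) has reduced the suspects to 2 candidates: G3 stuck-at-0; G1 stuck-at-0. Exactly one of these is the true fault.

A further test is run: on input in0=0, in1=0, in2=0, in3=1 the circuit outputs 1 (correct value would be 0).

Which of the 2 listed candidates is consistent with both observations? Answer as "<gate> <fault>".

G3 stuck-at-0

Evaluate each candidate on input in0=0, in1=0, in2=0, in3=1:
  G3 stuck-at-0: G0=1, G1=0, G2=1, G3=0 [stuck-at-0], G4=0, G5=0, G6=1 → 1 — matches
  G1 stuck-at-0: G0=1, G1=0 [stuck-at-0], G2=1, G3=1, G4=1, G5=0, G6=0 → 0 — eliminated
Only G3 stuck-at-0 reproduces the observed 1.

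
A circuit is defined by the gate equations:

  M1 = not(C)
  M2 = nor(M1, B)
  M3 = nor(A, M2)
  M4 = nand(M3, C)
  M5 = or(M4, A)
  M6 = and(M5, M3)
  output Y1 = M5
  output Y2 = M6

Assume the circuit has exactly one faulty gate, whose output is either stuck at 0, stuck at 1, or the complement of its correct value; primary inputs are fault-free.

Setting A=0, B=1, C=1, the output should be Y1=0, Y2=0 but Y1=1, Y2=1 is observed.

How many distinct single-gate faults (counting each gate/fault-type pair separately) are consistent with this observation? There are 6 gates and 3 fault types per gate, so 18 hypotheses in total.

4

Fault-free: M1=0, M2=0, M3=1, M4=0, M5=0, M6=0 → Y1=0, Y2=0. Observed Y1=1, Y2=1.
  M1: none of the 3 fault types match ✗
  M2: none of the 3 fault types match ✗
  M3: none of the 3 fault types match ✗
  M4: stuck-at-1, inverted output ✓; others ✗
  M5: stuck-at-1, inverted output ✓; others ✗
  M6: none of the 3 fault types match ✗
Consistent faults: {M4 stuck-at-1, M4 inverted output, M5 stuck-at-1, M5 inverted output} — 4 in all.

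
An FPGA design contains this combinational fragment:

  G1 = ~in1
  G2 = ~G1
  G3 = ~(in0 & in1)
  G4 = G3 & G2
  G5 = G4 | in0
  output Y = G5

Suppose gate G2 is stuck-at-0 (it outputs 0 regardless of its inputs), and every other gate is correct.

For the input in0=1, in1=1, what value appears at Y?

Propagate with G2 forced: G1=0, G2=0 [stuck-at-0], G3=0, G4=0, G5=1.
So Y = 1. (Same as the fault-free value — the fault is masked on this input.)

1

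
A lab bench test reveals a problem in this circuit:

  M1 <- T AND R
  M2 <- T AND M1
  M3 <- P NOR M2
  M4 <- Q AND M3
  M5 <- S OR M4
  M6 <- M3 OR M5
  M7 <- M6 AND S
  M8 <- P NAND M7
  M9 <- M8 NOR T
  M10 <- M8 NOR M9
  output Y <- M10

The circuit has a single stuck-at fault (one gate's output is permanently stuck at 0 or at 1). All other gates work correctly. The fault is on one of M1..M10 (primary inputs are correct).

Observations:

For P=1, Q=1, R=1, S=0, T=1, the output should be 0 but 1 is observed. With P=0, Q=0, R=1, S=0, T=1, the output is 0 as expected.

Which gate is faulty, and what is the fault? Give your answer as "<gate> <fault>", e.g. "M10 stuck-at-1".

Fault-free values for test 1 (P=1, Q=1, R=1, S=0, T=1): M1=1, M2=1, M3=0, M4=0, M5=0, M6=0, M7=0, M8=1, M9=0, M10=0, giving Y=0. Observed 1.
Test 1: faults giving observed 1 are {M7 stuck-at-1, M8 stuck-at-0, M10 stuck-at-1}.
Test 2 (P=0, Q=0, R=1, S=0, T=1): fault-free M1=1, M2=1, M3=0, M4=0, M5=0, M6=0, M7=0, M8=1, M9=0, M10=0 → 0; observed 0. Eliminates M8 stuck-at-0, M10 stuck-at-1.
Only M7 stuck-at-1 is consistent with every test.

M7 stuck-at-1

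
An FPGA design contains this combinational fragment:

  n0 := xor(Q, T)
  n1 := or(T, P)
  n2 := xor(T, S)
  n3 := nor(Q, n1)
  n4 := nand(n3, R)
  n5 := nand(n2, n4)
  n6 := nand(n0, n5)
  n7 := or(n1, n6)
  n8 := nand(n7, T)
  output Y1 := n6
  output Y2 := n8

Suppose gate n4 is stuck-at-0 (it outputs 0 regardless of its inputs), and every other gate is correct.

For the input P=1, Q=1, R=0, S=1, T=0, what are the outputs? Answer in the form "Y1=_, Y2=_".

Propagate with n4 forced: n0=1, n1=1, n2=1, n3=0, n4=0 [stuck-at-0], n5=1, n6=0, n7=1, n8=1.
So the outputs are Y1=0, Y2=1. (Without the fault they would be Y1=1, Y2=1.)

Y1=0, Y2=1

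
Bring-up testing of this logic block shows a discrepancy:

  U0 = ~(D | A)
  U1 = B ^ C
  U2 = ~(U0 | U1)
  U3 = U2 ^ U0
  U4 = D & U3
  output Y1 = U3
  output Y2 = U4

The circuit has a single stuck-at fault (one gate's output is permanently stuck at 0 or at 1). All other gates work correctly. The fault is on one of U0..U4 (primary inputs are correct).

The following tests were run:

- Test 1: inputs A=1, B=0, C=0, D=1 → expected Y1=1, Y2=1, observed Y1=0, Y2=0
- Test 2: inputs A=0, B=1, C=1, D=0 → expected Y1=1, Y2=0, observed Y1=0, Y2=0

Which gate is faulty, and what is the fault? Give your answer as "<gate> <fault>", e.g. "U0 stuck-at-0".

U3 stuck-at-0

Fault-free values for test 1 (A=1, B=0, C=0, D=1): U0=0, U1=0, U2=1, U3=1, U4=1, giving Y1=1, Y2=1. Observed Y1=0, Y2=0.
Test 1: faults giving observed Y1=0, Y2=0 are {U1 stuck-at-1, U2 stuck-at-0, U3 stuck-at-0}.
Test 2 (A=0, B=1, C=1, D=0): fault-free U0=1, U1=0, U2=0, U3=1, U4=0 → Y1=1, Y2=0; observed Y1=0, Y2=0. Eliminates U1 stuck-at-1, U2 stuck-at-0.
Only U3 stuck-at-0 is consistent with every test.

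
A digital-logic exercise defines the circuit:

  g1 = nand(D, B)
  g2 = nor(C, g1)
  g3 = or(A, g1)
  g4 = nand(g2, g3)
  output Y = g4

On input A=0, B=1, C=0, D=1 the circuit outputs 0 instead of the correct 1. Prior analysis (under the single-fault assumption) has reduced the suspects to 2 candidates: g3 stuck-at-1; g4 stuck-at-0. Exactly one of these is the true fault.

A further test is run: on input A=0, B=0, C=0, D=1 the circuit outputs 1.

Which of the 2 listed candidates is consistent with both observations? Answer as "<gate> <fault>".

g3 stuck-at-1

Evaluate each candidate on input A=0, B=0, C=0, D=1:
  g3 stuck-at-1: g1=1, g2=0, g3=1 [stuck-at-1], g4=1 → 1 — matches
  g4 stuck-at-0: g1=1, g2=0, g3=1, g4=0 [stuck-at-0] → 0 — eliminated
Only g3 stuck-at-1 reproduces the observed 1.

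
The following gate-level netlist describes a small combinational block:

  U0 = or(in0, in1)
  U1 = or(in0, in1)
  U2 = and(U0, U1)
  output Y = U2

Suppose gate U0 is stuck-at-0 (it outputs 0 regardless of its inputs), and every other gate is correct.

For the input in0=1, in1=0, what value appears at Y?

Propagate with U0 forced: U0=0 [stuck-at-0], U1=1, U2=0.
So Y = 0. (Without the fault it would be 1.)

0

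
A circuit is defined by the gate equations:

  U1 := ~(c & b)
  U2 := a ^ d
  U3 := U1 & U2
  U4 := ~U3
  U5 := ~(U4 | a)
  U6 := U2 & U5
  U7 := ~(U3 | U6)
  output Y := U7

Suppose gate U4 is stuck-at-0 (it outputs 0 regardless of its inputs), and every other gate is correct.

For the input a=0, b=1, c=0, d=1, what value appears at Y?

Propagate with U4 forced: U1=1, U2=1, U3=1, U4=0 [stuck-at-0], U5=1, U6=1, U7=0.
So Y = 0. (Same as the fault-free value — the fault is masked on this input.)

0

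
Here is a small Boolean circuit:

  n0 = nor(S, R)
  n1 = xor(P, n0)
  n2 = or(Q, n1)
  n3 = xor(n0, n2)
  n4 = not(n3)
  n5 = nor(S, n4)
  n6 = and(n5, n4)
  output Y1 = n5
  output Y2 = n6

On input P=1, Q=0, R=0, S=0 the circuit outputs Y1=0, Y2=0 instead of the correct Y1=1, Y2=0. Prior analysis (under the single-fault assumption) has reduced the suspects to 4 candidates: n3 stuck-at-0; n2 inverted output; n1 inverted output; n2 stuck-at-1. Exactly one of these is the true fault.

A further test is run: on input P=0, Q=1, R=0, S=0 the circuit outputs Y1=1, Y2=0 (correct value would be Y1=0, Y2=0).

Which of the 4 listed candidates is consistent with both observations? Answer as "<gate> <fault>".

Evaluate each candidate on input P=0, Q=1, R=0, S=0:
  n3 stuck-at-0: n0=1, n1=1, n2=1, n3=0 [stuck-at-0], n4=1, n5=0, n6=0 → Y1=0, Y2=0 — eliminated
  n2 inverted output: n0=1, n1=1, n2=0 [inverted output], n3=1, n4=0, n5=1, n6=0 → Y1=1, Y2=0 — matches
  n1 inverted output: n0=1, n1=0 [inverted output], n2=1, n3=0, n4=1, n5=0, n6=0 → Y1=0, Y2=0 — eliminated
  n2 stuck-at-1: n0=1, n1=1, n2=1 [stuck-at-1], n3=0, n4=1, n5=0, n6=0 → Y1=0, Y2=0 — eliminated
Only n2 inverted output reproduces the observed Y1=1, Y2=0.

n2 inverted output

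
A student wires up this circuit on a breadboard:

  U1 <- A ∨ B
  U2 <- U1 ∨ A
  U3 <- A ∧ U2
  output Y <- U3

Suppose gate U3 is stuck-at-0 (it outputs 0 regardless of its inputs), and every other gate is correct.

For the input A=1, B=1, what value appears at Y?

0

Propagate with U3 forced: U1=1, U2=1, U3=0 [stuck-at-0].
So Y = 0. (Without the fault it would be 1.)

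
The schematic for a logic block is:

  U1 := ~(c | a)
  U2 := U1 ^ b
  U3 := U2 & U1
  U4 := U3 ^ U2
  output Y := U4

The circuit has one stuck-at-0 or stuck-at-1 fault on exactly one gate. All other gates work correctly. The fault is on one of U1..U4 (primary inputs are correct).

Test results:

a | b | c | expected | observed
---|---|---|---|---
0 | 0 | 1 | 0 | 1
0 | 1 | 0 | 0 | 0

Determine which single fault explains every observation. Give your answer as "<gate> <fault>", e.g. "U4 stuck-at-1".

Fault-free values for test 1 (a=0, b=0, c=1): U1=0, U2=0, U3=0, U4=0, giving Y=0. Observed 1.
Test 1: faults giving observed 1 are {U2 stuck-at-1, U3 stuck-at-1, U4 stuck-at-1}.
Test 2 (a=0, b=1, c=0): fault-free U1=1, U2=0, U3=0, U4=0 → 0; observed 0. Eliminates U3 stuck-at-1, U4 stuck-at-1.
Only U2 stuck-at-1 is consistent with every test.

U2 stuck-at-1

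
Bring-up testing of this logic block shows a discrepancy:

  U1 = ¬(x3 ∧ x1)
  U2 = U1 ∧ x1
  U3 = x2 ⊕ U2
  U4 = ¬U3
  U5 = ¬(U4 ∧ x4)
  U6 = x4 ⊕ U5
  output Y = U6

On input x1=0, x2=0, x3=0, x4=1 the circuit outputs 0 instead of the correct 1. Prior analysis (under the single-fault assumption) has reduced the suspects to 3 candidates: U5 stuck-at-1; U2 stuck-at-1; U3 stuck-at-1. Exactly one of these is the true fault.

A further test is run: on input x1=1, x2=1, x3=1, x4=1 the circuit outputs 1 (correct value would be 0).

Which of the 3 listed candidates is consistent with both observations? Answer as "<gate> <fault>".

Evaluate each candidate on input x1=1, x2=1, x3=1, x4=1:
  U5 stuck-at-1: U1=0, U2=0, U3=1, U4=0, U5=1 [stuck-at-1], U6=0 → 0 — eliminated
  U2 stuck-at-1: U1=0, U2=1 [stuck-at-1], U3=0, U4=1, U5=0, U6=1 → 1 — matches
  U3 stuck-at-1: U1=0, U2=0, U3=1 [stuck-at-1], U4=0, U5=1, U6=0 → 0 — eliminated
Only U2 stuck-at-1 reproduces the observed 1.

U2 stuck-at-1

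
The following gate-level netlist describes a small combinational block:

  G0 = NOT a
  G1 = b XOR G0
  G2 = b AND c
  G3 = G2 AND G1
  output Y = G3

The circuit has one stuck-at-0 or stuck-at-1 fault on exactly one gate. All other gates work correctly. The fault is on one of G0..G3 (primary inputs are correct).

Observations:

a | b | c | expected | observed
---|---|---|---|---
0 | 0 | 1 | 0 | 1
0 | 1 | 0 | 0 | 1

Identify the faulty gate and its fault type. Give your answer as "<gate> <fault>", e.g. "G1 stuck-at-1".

G3 stuck-at-1

Fault-free values for test 1 (a=0, b=0, c=1): G0=1, G1=1, G2=0, G3=0, giving Y=0. Observed 1.
Test 1: faults giving observed 1 are {G2 stuck-at-1, G3 stuck-at-1}.
Test 2 (a=0, b=1, c=0): fault-free G0=1, G1=0, G2=0, G3=0 → 0; observed 1. Eliminates G2 stuck-at-1.
Only G3 stuck-at-1 is consistent with every test.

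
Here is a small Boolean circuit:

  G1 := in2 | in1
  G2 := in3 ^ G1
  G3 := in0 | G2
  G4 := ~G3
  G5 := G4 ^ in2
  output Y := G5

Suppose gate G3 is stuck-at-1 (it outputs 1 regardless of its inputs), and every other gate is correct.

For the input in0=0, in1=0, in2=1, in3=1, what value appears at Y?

1

Propagate with G3 forced: G1=1, G2=0, G3=1 [stuck-at-1], G4=0, G5=1.
So Y = 1. (Without the fault it would be 0.)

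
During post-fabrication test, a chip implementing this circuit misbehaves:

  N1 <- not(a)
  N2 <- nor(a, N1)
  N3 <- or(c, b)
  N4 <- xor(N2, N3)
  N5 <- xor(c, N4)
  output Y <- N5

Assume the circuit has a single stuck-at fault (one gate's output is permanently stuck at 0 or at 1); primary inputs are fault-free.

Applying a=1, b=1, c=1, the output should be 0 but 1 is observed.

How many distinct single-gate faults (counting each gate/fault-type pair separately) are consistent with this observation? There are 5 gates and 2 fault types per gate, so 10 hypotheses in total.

4

Fault-free: N1=0, N2=0, N3=1, N4=1, N5=0 → 0. Observed 1.
  N1 stuck-at-0: output 0 ✗
  N1 stuck-at-1: output 0 ✗
  N2 stuck-at-0: output 0 ✗
  N2 stuck-at-1: output 1 ✓
  N3 stuck-at-0: output 1 ✓
  N3 stuck-at-1: output 0 ✗
  N4 stuck-at-0: output 1 ✓
  N4 stuck-at-1: output 0 ✗
  N5 stuck-at-0: output 0 ✗
  N5 stuck-at-1: output 1 ✓
Consistent faults: {N2 stuck-at-1, N3 stuck-at-0, N4 stuck-at-0, N5 stuck-at-1} — 4 in all.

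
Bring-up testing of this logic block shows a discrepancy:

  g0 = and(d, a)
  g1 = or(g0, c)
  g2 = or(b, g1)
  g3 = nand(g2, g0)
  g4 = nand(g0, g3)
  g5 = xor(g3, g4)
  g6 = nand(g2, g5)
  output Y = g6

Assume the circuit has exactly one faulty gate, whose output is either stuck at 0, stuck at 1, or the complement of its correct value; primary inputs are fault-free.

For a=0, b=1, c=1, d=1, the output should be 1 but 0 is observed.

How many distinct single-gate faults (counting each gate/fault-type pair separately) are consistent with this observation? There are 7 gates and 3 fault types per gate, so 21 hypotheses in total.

Fault-free: g0=0, g1=1, g2=1, g3=1, g4=1, g5=0, g6=1 → 1. Observed 0.
  g0: stuck-at-1, inverted output ✓; others ✗
  g1: none of the 3 fault types match ✗
  g2: none of the 3 fault types match ✗
  g3: stuck-at-0, inverted output ✓; others ✗
  g4: stuck-at-0, inverted output ✓; others ✗
  g5: stuck-at-1, inverted output ✓; others ✗
  g6: stuck-at-0, inverted output ✓; others ✗
Consistent faults: {g0 stuck-at-1, g0 inverted output, g3 stuck-at-0, g3 inverted output, g4 stuck-at-0, g4 inverted output, g5 stuck-at-1, g5 inverted output, g6 stuck-at-0, g6 inverted output} — 10 in all.

10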